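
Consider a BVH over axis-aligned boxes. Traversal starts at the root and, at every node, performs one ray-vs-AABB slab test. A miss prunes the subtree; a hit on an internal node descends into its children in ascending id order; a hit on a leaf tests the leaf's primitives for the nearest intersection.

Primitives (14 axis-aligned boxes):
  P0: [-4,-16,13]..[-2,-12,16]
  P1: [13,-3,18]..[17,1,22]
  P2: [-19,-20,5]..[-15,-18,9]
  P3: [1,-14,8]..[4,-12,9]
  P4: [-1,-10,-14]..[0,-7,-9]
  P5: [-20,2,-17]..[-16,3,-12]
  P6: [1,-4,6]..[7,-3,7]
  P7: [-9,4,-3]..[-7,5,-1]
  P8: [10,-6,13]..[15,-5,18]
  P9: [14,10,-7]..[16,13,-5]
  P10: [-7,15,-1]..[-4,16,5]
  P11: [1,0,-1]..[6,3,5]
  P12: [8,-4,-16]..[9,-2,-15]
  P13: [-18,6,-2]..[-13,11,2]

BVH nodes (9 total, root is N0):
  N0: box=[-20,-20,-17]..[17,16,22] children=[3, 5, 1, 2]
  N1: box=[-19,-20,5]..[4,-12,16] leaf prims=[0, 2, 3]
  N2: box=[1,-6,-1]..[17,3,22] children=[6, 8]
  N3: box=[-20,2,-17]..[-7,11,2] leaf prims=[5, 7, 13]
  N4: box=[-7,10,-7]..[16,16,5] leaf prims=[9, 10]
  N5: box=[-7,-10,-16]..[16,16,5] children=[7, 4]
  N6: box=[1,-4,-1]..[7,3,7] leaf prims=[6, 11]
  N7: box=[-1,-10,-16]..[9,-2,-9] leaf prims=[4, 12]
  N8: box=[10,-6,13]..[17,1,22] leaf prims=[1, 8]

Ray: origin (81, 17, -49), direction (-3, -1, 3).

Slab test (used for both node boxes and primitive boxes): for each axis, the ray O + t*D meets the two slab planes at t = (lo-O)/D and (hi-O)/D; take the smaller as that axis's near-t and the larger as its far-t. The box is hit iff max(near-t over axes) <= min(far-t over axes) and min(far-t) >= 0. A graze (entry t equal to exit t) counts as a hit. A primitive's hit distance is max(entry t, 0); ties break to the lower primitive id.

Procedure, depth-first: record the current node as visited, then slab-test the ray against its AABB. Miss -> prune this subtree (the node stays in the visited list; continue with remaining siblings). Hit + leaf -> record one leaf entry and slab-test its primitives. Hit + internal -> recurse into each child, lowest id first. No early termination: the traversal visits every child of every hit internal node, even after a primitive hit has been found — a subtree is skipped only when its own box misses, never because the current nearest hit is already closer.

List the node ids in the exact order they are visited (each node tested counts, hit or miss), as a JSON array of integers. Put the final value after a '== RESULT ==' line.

Walk:
N0 x:[64/3,101/3] y:[1,37] z:[32/3,71/3] -> hit [64/3,71/3], descend [1, 2, 3, 5]
  N1 x:[77/3,100/3] y:[29,37] z:[18,65/3] -> miss, prune
  N2 x:[64/3,80/3] y:[14,23] z:[16,71/3] -> hit [64/3,23], descend [6, 8]
    N6 x:[74/3,80/3] y:[14,21] z:[16,56/3] -> miss, prune
    N8 x:[64/3,71/3] y:[16,23] z:[62/3,71/3] -> hit [64/3,23] leaf, test {P1(miss), P8@t=22}
  N3 x:[88/3,101/3] y:[6,15] z:[32/3,17] -> miss, prune
  N5 x:[65/3,88/3] y:[1,27] z:[11,18] -> miss, prune

7 AABB tests over nodes [0, 1, 2, 6, 8, 3, 5]; 1 leaf entered; closest P8.

== RESULT ==
[0, 1, 2, 6, 8, 3, 5]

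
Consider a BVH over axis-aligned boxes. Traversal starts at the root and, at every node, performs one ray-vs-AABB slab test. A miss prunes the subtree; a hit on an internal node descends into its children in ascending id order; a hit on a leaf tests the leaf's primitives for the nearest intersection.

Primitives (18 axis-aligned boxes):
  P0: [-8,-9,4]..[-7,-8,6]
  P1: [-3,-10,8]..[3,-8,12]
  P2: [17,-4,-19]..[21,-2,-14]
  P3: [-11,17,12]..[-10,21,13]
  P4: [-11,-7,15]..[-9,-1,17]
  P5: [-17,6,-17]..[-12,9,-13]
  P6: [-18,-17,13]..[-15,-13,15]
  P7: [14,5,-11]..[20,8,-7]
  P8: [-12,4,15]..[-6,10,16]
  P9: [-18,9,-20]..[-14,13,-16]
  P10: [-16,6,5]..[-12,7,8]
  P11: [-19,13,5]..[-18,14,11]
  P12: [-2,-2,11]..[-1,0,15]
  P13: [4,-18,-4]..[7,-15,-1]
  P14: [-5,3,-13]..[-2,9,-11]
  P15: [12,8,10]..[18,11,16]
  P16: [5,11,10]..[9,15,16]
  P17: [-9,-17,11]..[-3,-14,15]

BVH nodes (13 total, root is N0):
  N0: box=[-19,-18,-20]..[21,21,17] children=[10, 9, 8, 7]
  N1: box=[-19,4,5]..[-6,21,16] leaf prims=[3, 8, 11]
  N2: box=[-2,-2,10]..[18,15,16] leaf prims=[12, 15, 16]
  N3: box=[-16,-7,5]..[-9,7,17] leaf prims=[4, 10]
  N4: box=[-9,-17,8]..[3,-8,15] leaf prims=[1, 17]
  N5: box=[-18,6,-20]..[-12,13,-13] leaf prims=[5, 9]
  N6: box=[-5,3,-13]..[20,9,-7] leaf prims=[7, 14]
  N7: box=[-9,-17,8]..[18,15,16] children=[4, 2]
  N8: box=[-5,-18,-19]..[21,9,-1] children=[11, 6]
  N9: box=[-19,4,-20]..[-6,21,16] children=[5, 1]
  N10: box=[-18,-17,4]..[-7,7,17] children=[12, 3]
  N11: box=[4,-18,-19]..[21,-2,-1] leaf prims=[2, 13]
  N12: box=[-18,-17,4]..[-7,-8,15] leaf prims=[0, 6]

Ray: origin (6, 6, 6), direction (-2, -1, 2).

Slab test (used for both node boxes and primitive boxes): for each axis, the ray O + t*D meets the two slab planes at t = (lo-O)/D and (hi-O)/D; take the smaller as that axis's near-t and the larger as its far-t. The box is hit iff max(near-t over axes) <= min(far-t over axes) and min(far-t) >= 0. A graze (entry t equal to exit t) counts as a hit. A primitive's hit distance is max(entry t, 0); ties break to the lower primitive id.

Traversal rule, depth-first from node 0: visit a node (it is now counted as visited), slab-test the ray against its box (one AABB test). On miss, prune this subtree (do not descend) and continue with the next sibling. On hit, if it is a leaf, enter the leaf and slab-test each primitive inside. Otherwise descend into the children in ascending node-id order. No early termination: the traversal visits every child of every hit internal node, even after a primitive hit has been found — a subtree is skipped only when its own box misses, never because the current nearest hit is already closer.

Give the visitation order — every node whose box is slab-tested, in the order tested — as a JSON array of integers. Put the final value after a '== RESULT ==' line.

Trace the traversal:
N0 x:[-15/2,25/2] y:[-15,24] z:[-13,11/2] -> hit [-15/2,11/2], descend [7, 8, 9, 10]
  N7 x:[-6,15/2] y:[-9,23] z:[1,5] -> hit [1,5], descend [2, 4]
    N2 x:[-6,4] y:[-9,8] z:[2,5] -> hit [2,4] leaf, test {P12(miss), P15(miss), P16(miss)}
    N4 x:[3/2,15/2] y:[14,23] z:[1,9/2] -> miss, prune
  N8 x:[-15/2,11/2] y:[-3,24] z:[-25/2,-7/2] -> miss, prune
  N9 x:[6,25/2] y:[-15,2] z:[-13,5] -> miss, prune
  N10 x:[13/2,12] y:[-1,23] z:[-1,11/2] -> miss, prune

7 AABB tests over nodes [0, 7, 2, 4, 8, 9, 10]; 1 leaf entered; closest miss.

== RESULT ==
[0, 7, 2, 4, 8, 9, 10]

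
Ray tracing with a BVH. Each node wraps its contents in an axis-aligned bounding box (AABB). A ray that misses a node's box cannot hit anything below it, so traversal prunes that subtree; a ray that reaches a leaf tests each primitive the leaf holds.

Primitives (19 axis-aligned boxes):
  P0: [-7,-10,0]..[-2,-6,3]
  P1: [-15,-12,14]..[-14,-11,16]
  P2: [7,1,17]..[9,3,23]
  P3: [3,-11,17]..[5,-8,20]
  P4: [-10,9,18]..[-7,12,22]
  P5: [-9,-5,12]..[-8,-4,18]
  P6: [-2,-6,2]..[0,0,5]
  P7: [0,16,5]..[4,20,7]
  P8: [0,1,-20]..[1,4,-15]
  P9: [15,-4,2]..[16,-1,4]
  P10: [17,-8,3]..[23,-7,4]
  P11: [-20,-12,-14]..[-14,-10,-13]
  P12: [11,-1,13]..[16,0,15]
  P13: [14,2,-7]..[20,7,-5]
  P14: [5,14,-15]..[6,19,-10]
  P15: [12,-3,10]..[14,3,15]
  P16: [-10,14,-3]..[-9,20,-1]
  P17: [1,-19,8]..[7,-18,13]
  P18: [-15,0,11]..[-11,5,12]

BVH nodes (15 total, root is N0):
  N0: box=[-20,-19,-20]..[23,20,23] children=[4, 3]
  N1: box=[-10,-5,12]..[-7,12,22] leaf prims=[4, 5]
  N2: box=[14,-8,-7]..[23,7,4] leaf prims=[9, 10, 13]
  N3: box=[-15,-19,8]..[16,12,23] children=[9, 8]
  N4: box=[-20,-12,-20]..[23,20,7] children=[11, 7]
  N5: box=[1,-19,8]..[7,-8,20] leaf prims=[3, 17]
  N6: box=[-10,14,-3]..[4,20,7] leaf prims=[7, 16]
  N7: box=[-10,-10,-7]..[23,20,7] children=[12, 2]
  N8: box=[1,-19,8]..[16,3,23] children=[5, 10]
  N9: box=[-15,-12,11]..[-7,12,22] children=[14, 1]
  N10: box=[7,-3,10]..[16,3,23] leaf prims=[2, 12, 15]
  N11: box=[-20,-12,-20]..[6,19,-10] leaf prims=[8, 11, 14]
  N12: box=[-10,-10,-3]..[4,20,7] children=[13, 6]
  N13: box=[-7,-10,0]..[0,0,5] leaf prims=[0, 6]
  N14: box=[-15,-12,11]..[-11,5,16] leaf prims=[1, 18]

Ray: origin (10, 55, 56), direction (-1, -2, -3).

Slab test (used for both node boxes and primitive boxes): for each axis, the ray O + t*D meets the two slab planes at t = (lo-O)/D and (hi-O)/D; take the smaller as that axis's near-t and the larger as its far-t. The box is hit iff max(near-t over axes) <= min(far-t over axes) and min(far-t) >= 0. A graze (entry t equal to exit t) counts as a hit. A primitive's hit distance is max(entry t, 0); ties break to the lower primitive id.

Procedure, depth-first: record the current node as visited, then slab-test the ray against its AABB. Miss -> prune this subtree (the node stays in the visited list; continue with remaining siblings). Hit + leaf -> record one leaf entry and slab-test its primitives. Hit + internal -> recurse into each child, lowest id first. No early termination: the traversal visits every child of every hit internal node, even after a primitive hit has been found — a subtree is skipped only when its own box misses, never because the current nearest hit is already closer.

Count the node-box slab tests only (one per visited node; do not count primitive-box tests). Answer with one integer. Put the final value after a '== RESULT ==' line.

Trace the traversal:
N0 x:[-13,30] y:[35/2,37] z:[11,76/3] -> hit [35/2,76/3], descend [3, 4]
  N3 x:[-6,25] y:[43/2,37] z:[11,16] -> miss, prune
  N4 x:[-13,30] y:[35/2,67/2] z:[49/3,76/3] -> hit [35/2,76/3], descend [7, 11]
    N7 x:[-13,20] y:[35/2,65/2] z:[49/3,21] -> hit [35/2,20], descend [2, 12]
      N2 x:[-13,-4] y:[24,63/2] z:[52/3,21] -> miss, prune
      N12 x:[6,20] y:[35/2,65/2] z:[49/3,59/3] -> hit [35/2,59/3], descend [6, 13]
        N6 x:[6,20] y:[35/2,41/2] z:[49/3,59/3] -> hit [35/2,59/3] leaf, test {P7(miss), P16@t=19}
        N13 x:[10,17] y:[55/2,65/2] z:[17,56/3] -> miss, prune
    N11 x:[4,30] y:[18,67/2] z:[22,76/3] -> hit [22,76/3] leaf, test {P8(miss), P11(miss), P14(miss)}

Summary -> nodes [0, 3, 4, 7, 2, 12, 6, 13, 11]; box-tests=9; leaf-entries=2; first=P16

== RESULT ==
9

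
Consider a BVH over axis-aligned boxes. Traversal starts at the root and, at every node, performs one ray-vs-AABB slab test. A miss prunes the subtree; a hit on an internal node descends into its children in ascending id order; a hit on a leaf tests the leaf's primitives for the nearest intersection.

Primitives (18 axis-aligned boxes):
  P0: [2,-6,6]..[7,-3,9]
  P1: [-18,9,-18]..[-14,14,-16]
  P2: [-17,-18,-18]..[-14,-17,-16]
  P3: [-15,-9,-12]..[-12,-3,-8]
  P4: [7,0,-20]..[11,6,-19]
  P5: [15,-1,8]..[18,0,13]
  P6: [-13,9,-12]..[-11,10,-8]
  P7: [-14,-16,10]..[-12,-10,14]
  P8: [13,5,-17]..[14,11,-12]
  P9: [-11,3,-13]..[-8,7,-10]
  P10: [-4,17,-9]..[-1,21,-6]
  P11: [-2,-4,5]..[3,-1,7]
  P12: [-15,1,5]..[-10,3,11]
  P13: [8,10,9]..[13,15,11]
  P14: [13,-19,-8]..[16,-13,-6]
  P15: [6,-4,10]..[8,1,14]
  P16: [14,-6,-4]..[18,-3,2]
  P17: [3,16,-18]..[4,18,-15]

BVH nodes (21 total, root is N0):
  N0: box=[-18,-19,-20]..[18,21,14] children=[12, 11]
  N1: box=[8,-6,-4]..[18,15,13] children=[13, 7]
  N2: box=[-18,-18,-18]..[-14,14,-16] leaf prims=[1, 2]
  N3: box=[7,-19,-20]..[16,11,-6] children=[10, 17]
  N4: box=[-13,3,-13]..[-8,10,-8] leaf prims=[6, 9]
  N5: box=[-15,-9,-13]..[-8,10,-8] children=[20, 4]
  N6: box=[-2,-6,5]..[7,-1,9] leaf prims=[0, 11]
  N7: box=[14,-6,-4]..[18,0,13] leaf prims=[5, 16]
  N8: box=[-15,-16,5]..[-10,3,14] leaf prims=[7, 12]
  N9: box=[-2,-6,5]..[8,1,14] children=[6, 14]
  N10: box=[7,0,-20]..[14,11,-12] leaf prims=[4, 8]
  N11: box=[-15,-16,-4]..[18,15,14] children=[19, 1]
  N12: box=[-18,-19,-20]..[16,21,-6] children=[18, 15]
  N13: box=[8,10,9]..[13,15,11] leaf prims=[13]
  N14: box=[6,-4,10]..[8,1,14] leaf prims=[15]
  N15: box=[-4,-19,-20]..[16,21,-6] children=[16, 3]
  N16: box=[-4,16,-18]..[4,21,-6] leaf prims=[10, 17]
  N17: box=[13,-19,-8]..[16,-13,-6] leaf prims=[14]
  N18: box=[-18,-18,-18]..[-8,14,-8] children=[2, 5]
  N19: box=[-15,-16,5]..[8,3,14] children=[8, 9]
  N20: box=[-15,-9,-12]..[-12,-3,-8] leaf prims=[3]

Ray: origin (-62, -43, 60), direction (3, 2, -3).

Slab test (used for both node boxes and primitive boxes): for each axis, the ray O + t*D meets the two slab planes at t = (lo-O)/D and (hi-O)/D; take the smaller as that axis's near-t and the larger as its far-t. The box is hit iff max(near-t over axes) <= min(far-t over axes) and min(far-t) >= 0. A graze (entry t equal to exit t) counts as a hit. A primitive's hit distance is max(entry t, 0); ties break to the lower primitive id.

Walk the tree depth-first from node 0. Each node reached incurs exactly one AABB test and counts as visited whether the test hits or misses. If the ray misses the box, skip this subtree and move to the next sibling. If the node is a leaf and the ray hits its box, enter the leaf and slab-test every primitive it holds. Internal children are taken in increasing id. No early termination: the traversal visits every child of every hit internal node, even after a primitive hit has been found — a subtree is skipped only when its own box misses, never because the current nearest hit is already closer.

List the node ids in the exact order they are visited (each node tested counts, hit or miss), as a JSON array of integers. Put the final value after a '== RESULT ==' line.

Trace the traversal:
N0 x:[44/3,80/3] y:[12,32] z:[46/3,80/3] -> hit [46/3,80/3], descend [11, 12]
  N11 x:[47/3,80/3] y:[27/2,29] z:[46/3,64/3] -> hit [47/3,64/3], descend [1, 19]
    N1 x:[70/3,80/3] y:[37/2,29] z:[47/3,64/3] -> miss, prune
    N19 x:[47/3,70/3] y:[27/2,23] z:[46/3,55/3] -> hit [47/3,55/3], descend [8, 9]
      N8 x:[47/3,52/3] y:[27/2,23] z:[46/3,55/3] -> hit [47/3,52/3] leaf, test {P7@t=16, P12(miss)}
      N9 x:[20,70/3] y:[37/2,22] z:[46/3,55/3] -> miss, prune
  N12 x:[44/3,26] y:[12,32] z:[22,80/3] -> hit [22,26], descend [15, 18]
    N15 x:[58/3,26] y:[12,32] z:[22,80/3] -> hit [22,26], descend [3, 16]
      N3 x:[23,26] y:[12,27] z:[22,80/3] -> hit [23,26], descend [10, 17]
        N10 x:[23,76/3] y:[43/2,27] z:[24,80/3] -> hit [24,76/3] leaf, test {P4(miss), P8@t=25}
        N17 x:[25,26] y:[12,15] z:[22,68/3] -> miss, prune
      N16 x:[58/3,22] y:[59/2,32] z:[22,26] -> miss, prune
    N18 x:[44/3,18] y:[25/2,57/2] z:[68/3,26] -> miss, prune

order=[0, 11, 1, 19, 8, 9, 12, 15, 3, 10, 17, 16, 18]  |boxes|=13  |leaves|=2  hit=P7

== RESULT ==
[0, 11, 1, 19, 8, 9, 12, 15, 3, 10, 17, 16, 18]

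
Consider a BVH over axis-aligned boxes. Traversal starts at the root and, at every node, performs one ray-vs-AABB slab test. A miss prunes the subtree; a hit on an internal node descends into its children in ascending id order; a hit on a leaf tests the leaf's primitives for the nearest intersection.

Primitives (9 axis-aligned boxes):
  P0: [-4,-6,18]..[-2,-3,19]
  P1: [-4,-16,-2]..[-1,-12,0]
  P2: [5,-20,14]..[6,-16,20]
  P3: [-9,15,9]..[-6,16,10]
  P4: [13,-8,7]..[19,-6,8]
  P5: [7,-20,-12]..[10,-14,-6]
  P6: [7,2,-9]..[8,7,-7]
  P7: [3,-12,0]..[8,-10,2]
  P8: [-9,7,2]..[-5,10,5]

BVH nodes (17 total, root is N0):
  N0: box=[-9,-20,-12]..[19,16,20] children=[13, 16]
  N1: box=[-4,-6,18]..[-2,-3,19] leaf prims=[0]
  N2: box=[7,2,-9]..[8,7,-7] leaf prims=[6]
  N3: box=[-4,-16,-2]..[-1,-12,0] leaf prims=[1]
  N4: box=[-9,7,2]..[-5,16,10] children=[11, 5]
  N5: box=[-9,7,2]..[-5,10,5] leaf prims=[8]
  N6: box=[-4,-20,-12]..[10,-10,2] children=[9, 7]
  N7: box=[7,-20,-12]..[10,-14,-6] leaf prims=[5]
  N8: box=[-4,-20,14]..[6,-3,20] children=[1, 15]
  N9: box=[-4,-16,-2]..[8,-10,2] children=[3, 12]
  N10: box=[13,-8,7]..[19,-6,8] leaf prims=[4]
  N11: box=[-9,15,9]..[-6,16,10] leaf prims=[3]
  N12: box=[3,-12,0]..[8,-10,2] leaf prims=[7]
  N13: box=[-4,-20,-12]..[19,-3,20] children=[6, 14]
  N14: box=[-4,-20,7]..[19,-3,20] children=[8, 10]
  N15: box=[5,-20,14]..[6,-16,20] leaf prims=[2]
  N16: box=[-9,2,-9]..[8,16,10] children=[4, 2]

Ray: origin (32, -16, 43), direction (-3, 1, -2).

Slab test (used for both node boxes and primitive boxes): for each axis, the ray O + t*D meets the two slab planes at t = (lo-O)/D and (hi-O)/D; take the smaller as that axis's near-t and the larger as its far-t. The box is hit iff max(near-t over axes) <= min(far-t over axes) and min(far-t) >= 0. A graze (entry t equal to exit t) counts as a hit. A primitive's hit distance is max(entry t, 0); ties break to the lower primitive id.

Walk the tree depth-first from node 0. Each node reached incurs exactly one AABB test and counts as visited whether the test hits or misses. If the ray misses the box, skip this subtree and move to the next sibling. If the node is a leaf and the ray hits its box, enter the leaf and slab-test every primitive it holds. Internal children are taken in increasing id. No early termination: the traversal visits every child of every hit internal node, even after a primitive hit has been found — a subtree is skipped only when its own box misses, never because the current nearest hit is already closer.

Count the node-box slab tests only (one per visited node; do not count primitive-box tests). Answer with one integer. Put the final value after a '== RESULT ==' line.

Walk:
N0 x:[13/3,41/3] y:[-4,32] z:[23/2,55/2] -> hit [23/2,41/3], descend [13, 16]
  N13 x:[13/3,12] y:[-4,13] z:[23/2,55/2] -> hit [23/2,12], descend [6, 14]
    N6 x:[22/3,12] y:[-4,6] z:[41/2,55/2] -> miss, prune
    N14 x:[13/3,12] y:[-4,13] z:[23/2,18] -> hit [23/2,12], descend [8, 10]
      N8 x:[26/3,12] y:[-4,13] z:[23/2,29/2] -> hit [23/2,12], descend [1, 15]
        N1 x:[34/3,12] y:[10,13] z:[12,25/2] -> hit [12,12] leaf, test {P0@t=12}
        N15 x:[26/3,9] y:[-4,0] z:[23/2,29/2] -> miss, prune
      N10 x:[13/3,19/3] y:[8,10] z:[35/2,18] -> miss, prune
  N16 x:[8,41/3] y:[18,32] z:[33/2,26] -> miss, prune

Summary -> nodes [0, 13, 6, 14, 8, 1, 15, 10, 16]; box-tests=9; leaf-entries=1; first=P0

== RESULT ==
9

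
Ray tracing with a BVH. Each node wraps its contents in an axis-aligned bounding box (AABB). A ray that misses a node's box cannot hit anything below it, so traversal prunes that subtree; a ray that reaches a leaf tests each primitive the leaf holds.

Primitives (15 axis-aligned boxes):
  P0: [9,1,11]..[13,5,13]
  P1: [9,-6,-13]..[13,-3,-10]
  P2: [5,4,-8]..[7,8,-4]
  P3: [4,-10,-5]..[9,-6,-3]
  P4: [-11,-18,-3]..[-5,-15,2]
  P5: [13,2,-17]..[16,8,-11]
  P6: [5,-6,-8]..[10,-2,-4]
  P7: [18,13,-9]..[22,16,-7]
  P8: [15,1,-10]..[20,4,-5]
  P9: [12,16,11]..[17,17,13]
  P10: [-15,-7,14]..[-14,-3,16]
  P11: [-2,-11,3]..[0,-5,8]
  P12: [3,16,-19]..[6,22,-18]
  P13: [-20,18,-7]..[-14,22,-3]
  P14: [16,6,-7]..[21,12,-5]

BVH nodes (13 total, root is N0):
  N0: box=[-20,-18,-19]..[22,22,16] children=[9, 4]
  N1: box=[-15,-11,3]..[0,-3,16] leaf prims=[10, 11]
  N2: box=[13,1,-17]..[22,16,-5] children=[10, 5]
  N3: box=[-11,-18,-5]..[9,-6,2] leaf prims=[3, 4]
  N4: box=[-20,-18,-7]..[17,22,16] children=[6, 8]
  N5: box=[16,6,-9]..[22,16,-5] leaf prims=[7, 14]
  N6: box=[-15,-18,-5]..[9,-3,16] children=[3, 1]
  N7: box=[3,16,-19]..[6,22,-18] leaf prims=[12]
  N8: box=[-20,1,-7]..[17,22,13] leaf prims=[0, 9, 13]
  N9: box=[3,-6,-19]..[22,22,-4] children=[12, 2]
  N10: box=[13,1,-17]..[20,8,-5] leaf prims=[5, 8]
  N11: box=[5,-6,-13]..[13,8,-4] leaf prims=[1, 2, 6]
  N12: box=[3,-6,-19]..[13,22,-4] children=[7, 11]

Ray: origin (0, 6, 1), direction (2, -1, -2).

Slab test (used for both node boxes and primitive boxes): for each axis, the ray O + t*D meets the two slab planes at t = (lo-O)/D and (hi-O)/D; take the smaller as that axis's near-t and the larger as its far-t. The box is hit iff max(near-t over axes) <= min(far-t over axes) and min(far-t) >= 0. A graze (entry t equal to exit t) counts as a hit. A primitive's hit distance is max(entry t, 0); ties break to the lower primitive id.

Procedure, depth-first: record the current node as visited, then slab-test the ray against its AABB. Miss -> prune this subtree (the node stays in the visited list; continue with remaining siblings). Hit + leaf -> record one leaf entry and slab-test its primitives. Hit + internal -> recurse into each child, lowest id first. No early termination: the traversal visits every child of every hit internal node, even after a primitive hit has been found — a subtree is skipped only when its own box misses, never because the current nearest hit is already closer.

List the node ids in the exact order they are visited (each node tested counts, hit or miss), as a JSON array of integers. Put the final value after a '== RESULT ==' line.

Traverse from the root:
N0 x:[-10,11] y:[-16,24] z:[-15/2,10] -> hit [-15/2,10], descend [4, 9]
  N4 x:[-10,17/2] y:[-16,24] z:[-15/2,4] -> hit [-15/2,4], descend [6, 8]
    N6 x:[-15/2,9/2] y:[9,24] z:[-15/2,3] -> miss, prune
    N8 x:[-10,17/2] y:[-16,5] z:[-6,4] -> hit [-6,4] leaf, test {P0(miss), P9(miss), P13(miss)}
  N9 x:[3/2,11] y:[-16,12] z:[5/2,10] -> hit [5/2,10], descend [2, 12]
    N2 x:[13/2,11] y:[-10,5] z:[3,9] -> miss, prune
    N12 x:[3/2,13/2] y:[-16,12] z:[5/2,10] -> hit [5/2,13/2], descend [7, 11]
      N7 x:[3/2,3] y:[-16,-10] z:[19/2,10] -> miss, prune
      N11 x:[5/2,13/2] y:[-2,12] z:[5/2,7] -> hit [5/2,13/2] leaf, test {P1(miss), P2(miss), P6(miss)}

order=[0, 4, 6, 8, 9, 2, 12, 7, 11]  |boxes|=9  |leaves|=2  hit=miss

== RESULT ==
[0, 4, 6, 8, 9, 2, 12, 7, 11]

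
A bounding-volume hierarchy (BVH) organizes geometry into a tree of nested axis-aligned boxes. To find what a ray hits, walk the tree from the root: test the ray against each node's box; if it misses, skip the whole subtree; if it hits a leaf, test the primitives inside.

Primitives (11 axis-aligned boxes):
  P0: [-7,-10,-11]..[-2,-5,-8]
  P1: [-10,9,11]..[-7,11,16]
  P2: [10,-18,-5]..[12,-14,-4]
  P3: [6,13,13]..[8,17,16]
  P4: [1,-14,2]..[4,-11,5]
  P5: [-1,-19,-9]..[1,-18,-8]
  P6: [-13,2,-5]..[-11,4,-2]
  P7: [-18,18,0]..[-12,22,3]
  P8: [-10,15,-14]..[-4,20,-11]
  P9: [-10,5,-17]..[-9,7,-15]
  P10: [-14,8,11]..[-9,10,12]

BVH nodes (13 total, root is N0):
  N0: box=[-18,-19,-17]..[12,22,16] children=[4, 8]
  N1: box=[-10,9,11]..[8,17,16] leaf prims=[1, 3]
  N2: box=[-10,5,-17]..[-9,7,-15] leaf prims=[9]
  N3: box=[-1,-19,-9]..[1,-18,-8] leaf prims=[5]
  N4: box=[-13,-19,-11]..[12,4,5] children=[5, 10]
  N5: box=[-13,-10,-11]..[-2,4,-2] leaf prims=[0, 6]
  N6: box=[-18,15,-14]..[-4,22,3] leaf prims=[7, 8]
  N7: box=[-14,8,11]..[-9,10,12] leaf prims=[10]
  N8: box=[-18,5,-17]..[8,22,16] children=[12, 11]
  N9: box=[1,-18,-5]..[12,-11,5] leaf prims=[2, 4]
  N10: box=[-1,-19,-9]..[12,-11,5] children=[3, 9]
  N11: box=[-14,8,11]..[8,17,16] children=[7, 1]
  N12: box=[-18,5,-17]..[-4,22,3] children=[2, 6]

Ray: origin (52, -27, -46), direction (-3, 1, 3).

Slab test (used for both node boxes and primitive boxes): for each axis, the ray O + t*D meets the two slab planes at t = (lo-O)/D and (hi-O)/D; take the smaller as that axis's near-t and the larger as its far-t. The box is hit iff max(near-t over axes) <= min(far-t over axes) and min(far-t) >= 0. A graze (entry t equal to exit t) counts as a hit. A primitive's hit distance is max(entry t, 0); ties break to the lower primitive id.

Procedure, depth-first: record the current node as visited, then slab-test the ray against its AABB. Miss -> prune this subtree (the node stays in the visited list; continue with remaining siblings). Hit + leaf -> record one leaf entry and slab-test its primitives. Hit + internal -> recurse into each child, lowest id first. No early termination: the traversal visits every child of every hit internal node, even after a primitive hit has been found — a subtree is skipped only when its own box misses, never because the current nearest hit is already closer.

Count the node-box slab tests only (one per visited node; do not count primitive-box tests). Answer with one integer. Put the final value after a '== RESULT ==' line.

Traverse from the root:
N0 x:[40/3,70/3] y:[8,49] z:[29/3,62/3] -> hit [40/3,62/3], descend [4, 8]
  N4 x:[40/3,65/3] y:[8,31] z:[35/3,17] -> hit [40/3,17], descend [5, 10]
    N5 x:[18,65/3] y:[17,31] z:[35/3,44/3] -> miss, prune
    N10 x:[40/3,53/3] y:[8,16] z:[37/3,17] -> hit [40/3,16], descend [3, 9]
      N3 x:[17,53/3] y:[8,9] z:[37/3,38/3] -> miss, prune
      N9 x:[40/3,17] y:[9,16] z:[41/3,17] -> hit [41/3,16] leaf, test {P2(miss), P4@t=16}
  N8 x:[44/3,70/3] y:[32,49] z:[29/3,62/3] -> miss, prune

order=[0, 4, 5, 10, 3, 9, 8]  |boxes|=7  |leaves|=1  hit=P4

== RESULT ==
7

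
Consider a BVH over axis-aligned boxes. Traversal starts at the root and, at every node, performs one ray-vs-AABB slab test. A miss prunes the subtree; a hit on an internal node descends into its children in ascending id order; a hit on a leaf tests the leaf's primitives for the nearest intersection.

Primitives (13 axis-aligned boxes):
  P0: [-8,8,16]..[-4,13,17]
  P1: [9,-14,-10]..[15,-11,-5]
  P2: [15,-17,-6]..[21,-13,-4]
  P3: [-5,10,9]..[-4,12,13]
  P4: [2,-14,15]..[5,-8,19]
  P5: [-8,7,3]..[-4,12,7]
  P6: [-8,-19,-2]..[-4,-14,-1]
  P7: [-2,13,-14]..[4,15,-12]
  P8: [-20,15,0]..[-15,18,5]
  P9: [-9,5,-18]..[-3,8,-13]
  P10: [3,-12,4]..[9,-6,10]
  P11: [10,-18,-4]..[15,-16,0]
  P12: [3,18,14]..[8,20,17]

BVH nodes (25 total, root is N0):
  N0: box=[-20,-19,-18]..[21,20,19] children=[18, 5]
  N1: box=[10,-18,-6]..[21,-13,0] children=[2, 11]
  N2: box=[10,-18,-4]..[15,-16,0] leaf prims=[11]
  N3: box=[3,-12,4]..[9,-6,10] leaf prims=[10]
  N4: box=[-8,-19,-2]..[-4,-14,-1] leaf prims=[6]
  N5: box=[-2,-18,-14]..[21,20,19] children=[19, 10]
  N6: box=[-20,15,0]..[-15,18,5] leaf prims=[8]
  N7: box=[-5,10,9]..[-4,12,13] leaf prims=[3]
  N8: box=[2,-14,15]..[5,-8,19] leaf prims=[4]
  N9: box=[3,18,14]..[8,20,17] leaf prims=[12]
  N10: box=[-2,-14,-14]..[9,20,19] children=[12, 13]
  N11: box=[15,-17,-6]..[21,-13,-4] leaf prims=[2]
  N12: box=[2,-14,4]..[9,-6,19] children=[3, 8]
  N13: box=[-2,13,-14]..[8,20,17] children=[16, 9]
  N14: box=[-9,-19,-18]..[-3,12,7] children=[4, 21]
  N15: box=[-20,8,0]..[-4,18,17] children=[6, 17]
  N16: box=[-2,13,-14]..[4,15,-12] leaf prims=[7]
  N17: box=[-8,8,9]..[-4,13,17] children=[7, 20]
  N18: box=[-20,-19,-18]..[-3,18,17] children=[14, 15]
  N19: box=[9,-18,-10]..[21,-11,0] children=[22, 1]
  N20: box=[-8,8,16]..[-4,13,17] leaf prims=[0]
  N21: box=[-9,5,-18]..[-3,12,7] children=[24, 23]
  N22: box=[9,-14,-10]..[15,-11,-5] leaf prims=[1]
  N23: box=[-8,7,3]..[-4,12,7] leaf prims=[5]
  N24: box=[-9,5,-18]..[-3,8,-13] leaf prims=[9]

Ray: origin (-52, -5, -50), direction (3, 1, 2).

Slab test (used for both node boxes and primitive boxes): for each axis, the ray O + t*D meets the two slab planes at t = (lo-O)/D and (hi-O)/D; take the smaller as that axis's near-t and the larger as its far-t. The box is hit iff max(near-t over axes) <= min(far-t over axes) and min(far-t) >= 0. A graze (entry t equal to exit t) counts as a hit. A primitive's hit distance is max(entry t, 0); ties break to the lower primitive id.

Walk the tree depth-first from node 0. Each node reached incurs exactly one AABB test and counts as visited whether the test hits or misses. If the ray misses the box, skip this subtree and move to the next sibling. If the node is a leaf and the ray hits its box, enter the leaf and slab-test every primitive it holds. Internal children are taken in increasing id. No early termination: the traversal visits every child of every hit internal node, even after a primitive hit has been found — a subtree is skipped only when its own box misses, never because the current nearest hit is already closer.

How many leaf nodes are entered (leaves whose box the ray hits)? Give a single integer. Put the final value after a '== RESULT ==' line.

Traverse from the root:
N0 x:[32/3,73/3] y:[-14,25] z:[16,69/2] -> hit [16,73/3], descend [5, 18]
  N5 x:[50/3,73/3] y:[-13,25] z:[18,69/2] -> hit [18,73/3], descend [10, 19]
    N10 x:[50/3,61/3] y:[-9,25] z:[18,69/2] -> hit [18,61/3], descend [12, 13]
      N12 x:[18,61/3] y:[-9,-1] z:[27,69/2] -> miss, prune
      N13 x:[50/3,20] y:[18,25] z:[18,67/2] -> hit [18,20], descend [9, 16]
        N9 x:[55/3,20] y:[23,25] z:[32,67/2] -> miss, prune
        N16 x:[50/3,56/3] y:[18,20] z:[18,19] -> hit [18,56/3] leaf, test {P7@t=18}
    N19 x:[61/3,73/3] y:[-13,-6] z:[20,25] -> miss, prune
  N18 x:[32/3,49/3] y:[-14,23] z:[16,67/2] -> hit [16,49/3], descend [14, 15]
    N14 x:[43/3,49/3] y:[-14,17] z:[16,57/2] -> hit [16,49/3], descend [4, 21]
      N4 x:[44/3,16] y:[-14,-9] z:[24,49/2] -> miss, prune
      N21 x:[43/3,49/3] y:[10,17] z:[16,57/2] -> hit [16,49/3], descend [23, 24]
        N23 x:[44/3,16] y:[12,17] z:[53/2,57/2] -> miss, prune
        N24 x:[43/3,49/3] y:[10,13] z:[16,37/2] -> miss, prune
    N15 x:[32/3,16] y:[13,23] z:[25,67/2] -> miss, prune

Summary -> nodes [0, 5, 10, 12, 13, 9, 16, 19, 18, 14, 4, 21, 23, 24, 15]; box-tests=15; leaf-entries=1; first=P7

== RESULT ==
1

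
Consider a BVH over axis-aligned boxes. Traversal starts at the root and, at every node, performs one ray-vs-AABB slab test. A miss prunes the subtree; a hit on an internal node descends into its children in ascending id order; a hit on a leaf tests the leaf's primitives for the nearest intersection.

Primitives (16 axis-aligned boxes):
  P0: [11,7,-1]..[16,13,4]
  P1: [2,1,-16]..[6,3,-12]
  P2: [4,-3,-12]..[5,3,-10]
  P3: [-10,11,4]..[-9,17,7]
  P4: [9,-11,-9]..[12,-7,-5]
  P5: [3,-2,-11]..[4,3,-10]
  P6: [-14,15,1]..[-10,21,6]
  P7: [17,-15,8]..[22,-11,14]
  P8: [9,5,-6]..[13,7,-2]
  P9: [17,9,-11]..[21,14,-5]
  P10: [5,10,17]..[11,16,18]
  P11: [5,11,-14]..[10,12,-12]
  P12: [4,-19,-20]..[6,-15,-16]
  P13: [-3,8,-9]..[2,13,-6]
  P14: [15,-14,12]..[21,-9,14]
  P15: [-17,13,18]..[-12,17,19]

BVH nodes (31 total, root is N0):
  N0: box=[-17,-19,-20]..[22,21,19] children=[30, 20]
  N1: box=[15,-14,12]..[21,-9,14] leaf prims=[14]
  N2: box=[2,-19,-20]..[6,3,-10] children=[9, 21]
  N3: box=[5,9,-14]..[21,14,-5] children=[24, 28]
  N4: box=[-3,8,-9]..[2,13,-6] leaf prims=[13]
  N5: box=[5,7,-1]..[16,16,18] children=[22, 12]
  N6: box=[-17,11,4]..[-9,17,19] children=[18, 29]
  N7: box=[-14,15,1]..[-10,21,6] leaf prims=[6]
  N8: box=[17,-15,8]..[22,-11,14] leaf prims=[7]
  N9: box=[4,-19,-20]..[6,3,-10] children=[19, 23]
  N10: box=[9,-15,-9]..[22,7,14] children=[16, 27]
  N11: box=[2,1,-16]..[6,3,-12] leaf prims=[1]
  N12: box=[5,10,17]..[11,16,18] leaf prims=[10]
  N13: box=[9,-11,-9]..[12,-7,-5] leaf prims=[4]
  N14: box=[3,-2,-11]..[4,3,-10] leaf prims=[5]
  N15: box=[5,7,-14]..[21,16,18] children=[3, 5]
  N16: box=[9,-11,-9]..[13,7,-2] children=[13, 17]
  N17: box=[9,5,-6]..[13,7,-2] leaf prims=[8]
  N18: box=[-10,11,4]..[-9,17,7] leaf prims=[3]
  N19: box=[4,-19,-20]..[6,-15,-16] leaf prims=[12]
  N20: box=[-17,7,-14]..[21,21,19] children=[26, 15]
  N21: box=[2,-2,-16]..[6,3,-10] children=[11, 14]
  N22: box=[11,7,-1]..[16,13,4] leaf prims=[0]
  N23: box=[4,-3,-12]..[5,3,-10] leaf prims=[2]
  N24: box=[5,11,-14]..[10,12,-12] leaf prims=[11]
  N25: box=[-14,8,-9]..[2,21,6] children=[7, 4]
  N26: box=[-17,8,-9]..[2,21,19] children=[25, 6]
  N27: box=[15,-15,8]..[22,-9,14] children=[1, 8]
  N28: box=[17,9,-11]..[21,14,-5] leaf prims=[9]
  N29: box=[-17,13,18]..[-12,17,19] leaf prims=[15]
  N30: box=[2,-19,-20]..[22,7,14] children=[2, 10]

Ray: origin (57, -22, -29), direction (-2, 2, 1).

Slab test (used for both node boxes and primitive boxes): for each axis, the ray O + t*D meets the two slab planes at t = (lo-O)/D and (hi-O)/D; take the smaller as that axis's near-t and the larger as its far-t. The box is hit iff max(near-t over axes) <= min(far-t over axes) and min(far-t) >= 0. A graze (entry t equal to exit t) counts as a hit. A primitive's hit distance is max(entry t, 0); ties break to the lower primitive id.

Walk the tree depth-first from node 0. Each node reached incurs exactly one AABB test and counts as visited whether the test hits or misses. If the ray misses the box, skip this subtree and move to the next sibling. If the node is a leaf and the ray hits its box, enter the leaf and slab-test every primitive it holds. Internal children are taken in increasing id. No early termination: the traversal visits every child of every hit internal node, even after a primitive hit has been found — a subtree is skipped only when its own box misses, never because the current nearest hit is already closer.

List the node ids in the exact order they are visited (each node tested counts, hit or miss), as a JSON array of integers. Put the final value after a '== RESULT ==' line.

Trace the traversal:
N0 x:[35/2,37] y:[3/2,43/2] z:[9,48] -> hit [35/2,43/2], descend [20, 30]
  N20 x:[18,37] y:[29/2,43/2] z:[15,48] -> hit [18,43/2], descend [15, 26]
    N15 x:[18,26] y:[29/2,19] z:[15,47] -> hit [18,19], descend [3, 5]
      N3 x:[18,26] y:[31/2,18] z:[15,24] -> hit [18,18], descend [24, 28]
        N24 x:[47/2,26] y:[33/2,17] z:[15,17] -> miss, prune
        N28 x:[18,20] y:[31/2,18] z:[18,24] -> hit [18,18] leaf, test {P9@t=18}
      N5 x:[41/2,26] y:[29/2,19] z:[28,47] -> miss, prune
    N26 x:[55/2,37] y:[15,43/2] z:[20,48] -> miss, prune
  N30 x:[35/2,55/2] y:[3/2,29/2] z:[9,43] -> miss, prune

order=[0, 20, 15, 3, 24, 28, 5, 26, 30]  |boxes|=9  |leaves|=1  hit=P9

== RESULT ==
[0, 20, 15, 3, 24, 28, 5, 26, 30]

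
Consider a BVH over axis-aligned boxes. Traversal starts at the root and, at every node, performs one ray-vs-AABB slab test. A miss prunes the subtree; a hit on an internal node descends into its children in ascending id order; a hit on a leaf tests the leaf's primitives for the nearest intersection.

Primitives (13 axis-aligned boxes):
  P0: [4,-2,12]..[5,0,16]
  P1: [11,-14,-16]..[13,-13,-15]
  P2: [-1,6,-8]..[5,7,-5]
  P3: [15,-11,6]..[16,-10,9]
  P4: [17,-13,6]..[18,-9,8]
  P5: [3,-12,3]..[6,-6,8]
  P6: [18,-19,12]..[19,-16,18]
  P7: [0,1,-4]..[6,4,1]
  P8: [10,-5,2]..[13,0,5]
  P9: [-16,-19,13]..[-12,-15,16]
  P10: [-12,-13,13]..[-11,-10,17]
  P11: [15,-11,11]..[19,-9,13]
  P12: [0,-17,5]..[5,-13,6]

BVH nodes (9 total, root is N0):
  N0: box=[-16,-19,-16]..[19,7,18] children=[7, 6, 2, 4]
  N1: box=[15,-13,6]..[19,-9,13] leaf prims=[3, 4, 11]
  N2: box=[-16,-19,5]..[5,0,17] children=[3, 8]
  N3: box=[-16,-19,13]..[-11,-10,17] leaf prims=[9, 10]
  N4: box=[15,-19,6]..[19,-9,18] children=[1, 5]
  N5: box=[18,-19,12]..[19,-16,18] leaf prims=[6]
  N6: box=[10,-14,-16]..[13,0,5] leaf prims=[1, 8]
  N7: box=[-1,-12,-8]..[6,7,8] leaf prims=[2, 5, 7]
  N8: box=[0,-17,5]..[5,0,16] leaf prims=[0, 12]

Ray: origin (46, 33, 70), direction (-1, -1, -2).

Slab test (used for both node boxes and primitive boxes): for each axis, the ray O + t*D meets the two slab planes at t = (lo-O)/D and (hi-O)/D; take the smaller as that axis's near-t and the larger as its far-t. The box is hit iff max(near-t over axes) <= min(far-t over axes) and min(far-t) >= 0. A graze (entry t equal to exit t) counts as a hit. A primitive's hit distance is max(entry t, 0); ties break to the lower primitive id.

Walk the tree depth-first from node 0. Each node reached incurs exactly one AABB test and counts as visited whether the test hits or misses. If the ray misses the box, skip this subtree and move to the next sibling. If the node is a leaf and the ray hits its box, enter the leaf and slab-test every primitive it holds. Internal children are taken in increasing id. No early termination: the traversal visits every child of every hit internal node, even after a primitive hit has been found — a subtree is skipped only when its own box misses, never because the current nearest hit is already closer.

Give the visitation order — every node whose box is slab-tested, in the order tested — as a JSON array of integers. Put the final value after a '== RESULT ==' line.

Trace the traversal:
N0 x:[27,62] y:[26,52] z:[26,43] -> hit [27,43], descend [2, 4, 6, 7]
  N2 x:[41,62] y:[33,52] z:[53/2,65/2] -> miss, prune
  N4 x:[27,31] y:[42,52] z:[26,32] -> miss, prune
  N6 x:[33,36] y:[33,47] z:[65/2,43] -> hit [33,36] leaf, test {P1(miss), P8@t=33}
  N7 x:[40,47] y:[26,45] z:[31,39] -> miss, prune

order=[0, 2, 4, 6, 7]  |boxes|=5  |leaves|=1  hit=P8

== RESULT ==
[0, 2, 4, 6, 7]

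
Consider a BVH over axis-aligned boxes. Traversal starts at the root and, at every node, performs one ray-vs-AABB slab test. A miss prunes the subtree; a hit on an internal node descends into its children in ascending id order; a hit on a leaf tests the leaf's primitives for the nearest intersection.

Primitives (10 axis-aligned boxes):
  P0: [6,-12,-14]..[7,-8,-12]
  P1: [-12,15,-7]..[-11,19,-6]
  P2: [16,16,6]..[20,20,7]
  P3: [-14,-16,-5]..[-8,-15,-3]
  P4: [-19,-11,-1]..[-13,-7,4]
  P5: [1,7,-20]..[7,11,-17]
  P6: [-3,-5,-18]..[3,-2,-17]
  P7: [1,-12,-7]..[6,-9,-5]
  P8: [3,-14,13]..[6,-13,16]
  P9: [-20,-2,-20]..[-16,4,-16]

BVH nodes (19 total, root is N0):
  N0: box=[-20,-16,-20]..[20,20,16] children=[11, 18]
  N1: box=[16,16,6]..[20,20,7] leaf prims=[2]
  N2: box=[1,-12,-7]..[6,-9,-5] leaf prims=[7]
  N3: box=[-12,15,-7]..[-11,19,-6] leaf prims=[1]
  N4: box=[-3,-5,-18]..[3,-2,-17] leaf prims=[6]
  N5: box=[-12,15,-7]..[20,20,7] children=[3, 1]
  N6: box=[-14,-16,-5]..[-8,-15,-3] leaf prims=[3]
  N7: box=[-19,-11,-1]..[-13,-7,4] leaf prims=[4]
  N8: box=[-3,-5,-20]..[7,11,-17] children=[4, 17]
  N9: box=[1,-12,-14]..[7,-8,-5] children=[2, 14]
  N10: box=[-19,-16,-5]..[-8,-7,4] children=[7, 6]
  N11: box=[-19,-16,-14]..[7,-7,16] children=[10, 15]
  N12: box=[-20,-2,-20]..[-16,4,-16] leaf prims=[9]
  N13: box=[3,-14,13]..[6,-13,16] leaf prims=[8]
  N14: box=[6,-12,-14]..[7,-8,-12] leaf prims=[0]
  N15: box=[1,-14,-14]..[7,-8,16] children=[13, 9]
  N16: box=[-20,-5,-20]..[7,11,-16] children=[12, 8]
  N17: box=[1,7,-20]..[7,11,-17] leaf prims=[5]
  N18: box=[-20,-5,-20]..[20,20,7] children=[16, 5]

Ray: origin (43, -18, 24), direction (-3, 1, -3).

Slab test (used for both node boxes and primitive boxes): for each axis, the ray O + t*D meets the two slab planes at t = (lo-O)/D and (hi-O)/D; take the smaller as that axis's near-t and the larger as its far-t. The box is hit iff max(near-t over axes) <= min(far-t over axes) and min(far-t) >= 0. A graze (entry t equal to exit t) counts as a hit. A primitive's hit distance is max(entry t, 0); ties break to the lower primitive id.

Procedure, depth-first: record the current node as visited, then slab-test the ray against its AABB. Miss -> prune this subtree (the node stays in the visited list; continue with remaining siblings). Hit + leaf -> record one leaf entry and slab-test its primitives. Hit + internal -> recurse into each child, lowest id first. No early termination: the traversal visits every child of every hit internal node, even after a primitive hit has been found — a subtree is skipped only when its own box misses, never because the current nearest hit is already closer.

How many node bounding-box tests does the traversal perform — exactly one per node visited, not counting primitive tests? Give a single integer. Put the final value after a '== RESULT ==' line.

Trace the traversal:
N0 x:[23/3,21] y:[2,38] z:[8/3,44/3] -> hit [23/3,44/3], descend [11, 18]
  N11 x:[12,62/3] y:[2,11] z:[8/3,38/3] -> miss, prune
  N18 x:[23/3,21] y:[13,38] z:[17/3,44/3] -> hit [13,44/3], descend [5, 16]
    N5 x:[23/3,55/3] y:[33,38] z:[17/3,31/3] -> miss, prune
    N16 x:[12,21] y:[13,29] z:[40/3,44/3] -> hit [40/3,44/3], descend [8, 12]
      N8 x:[12,46/3] y:[13,29] z:[41/3,44/3] -> hit [41/3,44/3], descend [4, 17]
        N4 x:[40/3,46/3] y:[13,16] z:[41/3,14] -> hit [41/3,14] leaf, test {P6@t=41/3}
        N17 x:[12,14] y:[25,29] z:[41/3,44/3] -> miss, prune
      N12 x:[59/3,21] y:[16,22] z:[40/3,44/3] -> miss, prune

Summary -> nodes [0, 11, 18, 5, 16, 8, 4, 17, 12]; box-tests=9; leaf-entries=1; first=P6

== RESULT ==
9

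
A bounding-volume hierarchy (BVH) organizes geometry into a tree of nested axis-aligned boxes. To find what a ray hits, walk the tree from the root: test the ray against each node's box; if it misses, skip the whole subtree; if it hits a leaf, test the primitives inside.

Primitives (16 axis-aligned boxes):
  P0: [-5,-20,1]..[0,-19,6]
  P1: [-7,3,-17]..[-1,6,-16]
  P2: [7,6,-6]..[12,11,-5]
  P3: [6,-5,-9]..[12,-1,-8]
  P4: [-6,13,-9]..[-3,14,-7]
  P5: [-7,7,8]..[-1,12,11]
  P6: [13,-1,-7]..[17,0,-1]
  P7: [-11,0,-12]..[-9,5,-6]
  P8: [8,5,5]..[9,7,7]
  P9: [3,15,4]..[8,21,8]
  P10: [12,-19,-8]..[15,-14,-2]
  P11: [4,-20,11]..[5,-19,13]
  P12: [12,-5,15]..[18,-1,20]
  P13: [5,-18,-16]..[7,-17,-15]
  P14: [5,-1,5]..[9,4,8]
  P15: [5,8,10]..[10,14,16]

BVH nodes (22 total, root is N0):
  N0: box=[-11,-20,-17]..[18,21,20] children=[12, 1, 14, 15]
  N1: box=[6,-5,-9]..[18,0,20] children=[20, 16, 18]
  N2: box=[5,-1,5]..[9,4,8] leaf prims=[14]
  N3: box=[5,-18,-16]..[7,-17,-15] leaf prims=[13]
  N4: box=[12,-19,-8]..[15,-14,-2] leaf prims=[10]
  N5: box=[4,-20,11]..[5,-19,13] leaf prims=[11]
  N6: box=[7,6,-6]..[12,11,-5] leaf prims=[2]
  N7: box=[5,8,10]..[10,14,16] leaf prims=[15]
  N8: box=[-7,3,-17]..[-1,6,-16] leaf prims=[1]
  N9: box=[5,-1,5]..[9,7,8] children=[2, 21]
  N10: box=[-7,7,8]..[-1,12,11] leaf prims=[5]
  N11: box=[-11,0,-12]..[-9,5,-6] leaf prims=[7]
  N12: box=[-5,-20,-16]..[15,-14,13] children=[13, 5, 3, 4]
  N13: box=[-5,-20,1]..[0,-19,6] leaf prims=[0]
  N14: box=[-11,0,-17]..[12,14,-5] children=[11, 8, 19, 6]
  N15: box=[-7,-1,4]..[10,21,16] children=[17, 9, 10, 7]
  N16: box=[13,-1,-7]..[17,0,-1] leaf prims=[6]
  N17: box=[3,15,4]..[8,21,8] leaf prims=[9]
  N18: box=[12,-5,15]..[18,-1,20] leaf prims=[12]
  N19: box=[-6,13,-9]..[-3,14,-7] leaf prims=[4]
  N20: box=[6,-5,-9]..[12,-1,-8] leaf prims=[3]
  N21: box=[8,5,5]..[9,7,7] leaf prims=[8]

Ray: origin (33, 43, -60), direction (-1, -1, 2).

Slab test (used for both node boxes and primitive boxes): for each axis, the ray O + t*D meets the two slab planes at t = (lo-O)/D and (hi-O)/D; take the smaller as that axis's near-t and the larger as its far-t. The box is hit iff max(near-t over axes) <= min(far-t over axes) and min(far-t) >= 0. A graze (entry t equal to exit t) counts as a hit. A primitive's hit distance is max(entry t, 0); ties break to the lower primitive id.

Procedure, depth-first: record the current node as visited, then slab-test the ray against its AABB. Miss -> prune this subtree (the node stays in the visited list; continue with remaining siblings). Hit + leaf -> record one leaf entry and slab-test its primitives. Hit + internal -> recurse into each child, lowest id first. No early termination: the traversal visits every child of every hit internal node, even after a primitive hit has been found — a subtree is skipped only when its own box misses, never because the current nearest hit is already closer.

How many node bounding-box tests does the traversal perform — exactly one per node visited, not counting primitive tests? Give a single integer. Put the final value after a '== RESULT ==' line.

Trace the traversal:
N0 x:[15,44] y:[22,63] z:[43/2,40] -> hit [22,40], descend [1, 12, 14, 15]
  N1 x:[15,27] y:[43,48] z:[51/2,40] -> miss, prune
  N12 x:[18,38] y:[57,63] z:[22,73/2] -> miss, prune
  N14 x:[21,44] y:[29,43] z:[43/2,55/2] -> miss, prune
  N15 x:[23,40] y:[22,44] z:[32,38] -> hit [32,38], descend [7, 9, 10, 17]
    N7 x:[23,28] y:[29,35] z:[35,38] -> miss, prune
    N9 x:[24,28] y:[36,44] z:[65/2,34] -> miss, prune
    N10 x:[34,40] y:[31,36] z:[34,71/2] -> hit [34,71/2] leaf, test {P5@t=34}
    N17 x:[25,30] y:[22,28] z:[32,34] -> miss, prune

9 AABB tests over nodes [0, 1, 12, 14, 15, 7, 9, 10, 17]; 1 leaf entered; closest P5.

== RESULT ==
9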